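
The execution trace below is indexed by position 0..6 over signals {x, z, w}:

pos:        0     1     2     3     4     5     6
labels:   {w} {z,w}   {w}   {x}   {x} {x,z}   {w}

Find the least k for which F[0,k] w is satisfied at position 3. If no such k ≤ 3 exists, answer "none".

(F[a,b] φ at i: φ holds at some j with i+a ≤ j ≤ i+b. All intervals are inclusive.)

Scan j = 3,4,… for w:
  j=3: fails
  j=4: fails
  j=5: fails
  j=6: holds
First hit at j=6, so smallest k = 6-3 = 3.

3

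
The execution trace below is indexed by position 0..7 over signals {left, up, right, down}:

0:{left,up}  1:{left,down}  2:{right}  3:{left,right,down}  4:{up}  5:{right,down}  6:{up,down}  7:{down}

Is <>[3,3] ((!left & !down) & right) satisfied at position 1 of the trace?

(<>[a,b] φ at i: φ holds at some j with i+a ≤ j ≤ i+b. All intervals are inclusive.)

Check ((!left & !down) & right) at each j in [4,4]:
  j=4: false
No position in the window satisfies it → formula fails.

No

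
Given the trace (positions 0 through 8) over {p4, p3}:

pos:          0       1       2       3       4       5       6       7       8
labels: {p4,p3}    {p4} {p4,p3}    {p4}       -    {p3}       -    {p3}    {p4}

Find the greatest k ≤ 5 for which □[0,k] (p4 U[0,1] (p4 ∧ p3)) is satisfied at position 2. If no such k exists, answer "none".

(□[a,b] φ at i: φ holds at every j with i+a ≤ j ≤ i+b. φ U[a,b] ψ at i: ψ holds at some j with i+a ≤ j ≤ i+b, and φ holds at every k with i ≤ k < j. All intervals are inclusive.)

(p4 U[0,1] (p4 ∧ p3)) must hold from j=2 onward; find where it first fails.
  j=2: holds
  j=3: fails
Holds on [2,2], so largest k = 0.

0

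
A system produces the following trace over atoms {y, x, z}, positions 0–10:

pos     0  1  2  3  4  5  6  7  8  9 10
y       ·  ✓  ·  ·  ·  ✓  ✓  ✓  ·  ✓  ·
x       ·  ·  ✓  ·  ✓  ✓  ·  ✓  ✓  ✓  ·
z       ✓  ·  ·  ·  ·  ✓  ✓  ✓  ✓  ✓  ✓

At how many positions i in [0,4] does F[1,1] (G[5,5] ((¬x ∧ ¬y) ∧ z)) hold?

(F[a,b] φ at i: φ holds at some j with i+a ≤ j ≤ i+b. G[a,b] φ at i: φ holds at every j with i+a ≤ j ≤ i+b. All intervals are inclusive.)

Evaluate at each i in [0,4]:
  i=0: ✗ (none in [1,1])
  i=1: ✗ (none in [2,2])
  i=2: ✗ (none in [3,3])
  i=3: ✗ (none in [4,4])
  i=4: ✓ (witness j=5)
Positions where it holds: {4} → 1.

1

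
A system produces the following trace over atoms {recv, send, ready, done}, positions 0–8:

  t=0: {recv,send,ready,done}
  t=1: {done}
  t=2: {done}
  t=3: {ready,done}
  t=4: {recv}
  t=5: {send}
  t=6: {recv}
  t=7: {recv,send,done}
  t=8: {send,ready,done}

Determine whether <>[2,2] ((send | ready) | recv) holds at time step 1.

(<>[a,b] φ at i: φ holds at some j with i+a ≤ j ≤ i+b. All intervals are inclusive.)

Holds

Check ((send | ready) | recv) at each j in [3,3]:
  j=3: true
Found at j=3 → formula holds.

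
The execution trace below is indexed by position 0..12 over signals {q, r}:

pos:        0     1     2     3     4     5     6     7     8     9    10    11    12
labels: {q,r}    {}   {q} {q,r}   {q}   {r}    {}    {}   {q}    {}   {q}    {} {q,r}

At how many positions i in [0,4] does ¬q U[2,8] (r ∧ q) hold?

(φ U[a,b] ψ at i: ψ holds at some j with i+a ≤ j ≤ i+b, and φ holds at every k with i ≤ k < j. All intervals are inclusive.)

Evaluate at each i in [0,4]:
  i=0: ✗ (lhs fails at k=0 before rhs at j=3)
  i=1: ✗ (lhs fails at k=2 before rhs at j=3)
  i=2: ✗ (no rhs in [4,10])
  i=3: ✗ (no rhs in [5,11])
  i=4: ✗ (lhs fails at k=4 before rhs at j=12)
Positions where it holds: {} → 0.

0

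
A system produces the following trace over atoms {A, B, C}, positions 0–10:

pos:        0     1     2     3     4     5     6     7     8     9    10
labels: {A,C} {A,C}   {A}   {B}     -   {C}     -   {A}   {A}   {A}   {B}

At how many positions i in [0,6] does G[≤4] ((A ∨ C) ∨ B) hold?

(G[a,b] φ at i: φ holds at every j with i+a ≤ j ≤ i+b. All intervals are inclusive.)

Evaluate at each i in [0,6]:
  i=0: ✗ (fails at j=4)
  i=1: ✗ (fails at j=4)
  i=2: ✗ (fails at j=4)
  i=3: ✗ (fails at j=4)
  i=4: ✗ (fails at j=4)
  i=5: ✗ (fails at j=6)
  i=6: ✗ (fails at j=6)
Positions where it holds: {} → 0.

0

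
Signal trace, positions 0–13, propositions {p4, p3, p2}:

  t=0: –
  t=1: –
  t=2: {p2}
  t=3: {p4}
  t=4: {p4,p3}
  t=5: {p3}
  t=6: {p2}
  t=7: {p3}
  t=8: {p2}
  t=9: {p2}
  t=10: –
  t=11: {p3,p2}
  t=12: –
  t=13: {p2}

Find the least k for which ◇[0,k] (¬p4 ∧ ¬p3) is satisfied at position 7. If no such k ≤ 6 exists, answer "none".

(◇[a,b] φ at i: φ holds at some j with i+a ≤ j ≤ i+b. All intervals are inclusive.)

1

Scan j = 7,8,… for (¬p4 ∧ ¬p3):
  j=7: fails
  j=8: holds
First hit at j=8, so smallest k = 8-7 = 1.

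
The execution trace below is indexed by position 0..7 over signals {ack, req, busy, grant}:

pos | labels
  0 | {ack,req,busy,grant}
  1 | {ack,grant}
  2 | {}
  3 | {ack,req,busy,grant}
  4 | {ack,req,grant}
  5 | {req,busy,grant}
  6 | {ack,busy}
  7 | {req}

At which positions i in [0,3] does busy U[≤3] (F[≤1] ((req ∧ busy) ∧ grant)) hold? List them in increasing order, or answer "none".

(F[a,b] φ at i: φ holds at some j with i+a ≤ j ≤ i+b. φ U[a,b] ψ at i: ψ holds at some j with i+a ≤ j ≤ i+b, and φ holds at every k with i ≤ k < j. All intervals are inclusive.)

Evaluate at each i in [0,3]:
  i=0: ✓ (rhs at j=0)
  i=1: ✗ (lhs fails at k=1 before rhs at j=2)
  i=2: ✓ (rhs at j=2)
  i=3: ✓ (rhs at j=3)

0, 2, 3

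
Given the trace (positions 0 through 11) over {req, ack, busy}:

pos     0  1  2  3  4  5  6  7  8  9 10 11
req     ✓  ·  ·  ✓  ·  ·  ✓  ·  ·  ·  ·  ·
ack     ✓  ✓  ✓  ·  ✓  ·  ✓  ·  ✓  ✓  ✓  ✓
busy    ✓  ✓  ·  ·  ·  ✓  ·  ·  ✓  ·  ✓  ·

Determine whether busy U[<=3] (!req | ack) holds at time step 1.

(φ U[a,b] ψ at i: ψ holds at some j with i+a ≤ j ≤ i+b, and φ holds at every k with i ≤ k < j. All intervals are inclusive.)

True

Need some j in [1,4] with (!req | ack), and busy at every k in [1,j-1].
  j=1: (!req | ack) holds; no prefix to check → satisfied.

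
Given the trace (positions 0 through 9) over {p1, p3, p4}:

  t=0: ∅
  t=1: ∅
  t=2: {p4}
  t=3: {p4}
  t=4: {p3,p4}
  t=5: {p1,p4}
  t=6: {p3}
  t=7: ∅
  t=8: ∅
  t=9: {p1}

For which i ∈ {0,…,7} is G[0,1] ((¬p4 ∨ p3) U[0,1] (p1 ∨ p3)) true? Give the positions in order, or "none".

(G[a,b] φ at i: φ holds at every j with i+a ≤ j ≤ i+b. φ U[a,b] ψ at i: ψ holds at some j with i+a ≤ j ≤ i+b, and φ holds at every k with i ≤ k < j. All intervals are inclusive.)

Evaluate at each i in [0,7]:
  i=0: ✗ (fails at j=0)
  i=1: ✗ (fails at j=1)
  i=2: ✗ (fails at j=2)
  i=3: ✗ (fails at j=3)
  i=4: ✓ (all of [4,5])
  i=5: ✓ (all of [5,6])
  i=6: ✗ (fails at j=7)
  i=7: ✗ (fails at j=7)

4, 5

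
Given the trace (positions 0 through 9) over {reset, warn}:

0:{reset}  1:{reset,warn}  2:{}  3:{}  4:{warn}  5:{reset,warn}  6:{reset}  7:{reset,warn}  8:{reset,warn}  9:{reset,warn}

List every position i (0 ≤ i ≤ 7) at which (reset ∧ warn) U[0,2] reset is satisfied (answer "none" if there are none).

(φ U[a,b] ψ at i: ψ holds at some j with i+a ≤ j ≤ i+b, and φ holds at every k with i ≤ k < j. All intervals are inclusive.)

Evaluate at each i in [0,7]:
  i=0: ✓ (rhs at j=0)
  i=1: ✓ (rhs at j=1)
  i=2: ✗ (no rhs in [2,4])
  i=3: ✗ (lhs fails at k=3 before rhs at j=5)
  i=4: ✗ (lhs fails at k=4 before rhs at j=5)
  i=5: ✓ (rhs at j=5)
  i=6: ✓ (rhs at j=6)
  i=7: ✓ (rhs at j=7)

0, 1, 5, 6, 7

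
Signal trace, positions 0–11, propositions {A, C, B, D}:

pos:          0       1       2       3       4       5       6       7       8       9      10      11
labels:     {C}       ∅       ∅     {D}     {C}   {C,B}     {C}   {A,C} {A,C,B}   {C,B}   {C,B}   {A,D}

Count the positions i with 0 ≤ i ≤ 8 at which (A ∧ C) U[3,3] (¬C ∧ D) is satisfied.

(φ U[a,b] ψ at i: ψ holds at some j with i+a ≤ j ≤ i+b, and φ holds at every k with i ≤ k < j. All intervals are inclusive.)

0

Evaluate at each i in [0,8]:
  i=0: ✗ (lhs fails at k=0 before rhs at j=3)
  i=1: ✗ (no rhs in [4,4])
  i=2: ✗ (no rhs in [5,5])
  i=3: ✗ (no rhs in [6,6])
  i=4: ✗ (no rhs in [7,7])
  i=5: ✗ (no rhs in [8,8])
  i=6: ✗ (no rhs in [9,9])
  i=7: ✗ (no rhs in [10,10])
  i=8: ✗ (lhs fails at k=9 before rhs at j=11)
Positions where it holds: {} → 0.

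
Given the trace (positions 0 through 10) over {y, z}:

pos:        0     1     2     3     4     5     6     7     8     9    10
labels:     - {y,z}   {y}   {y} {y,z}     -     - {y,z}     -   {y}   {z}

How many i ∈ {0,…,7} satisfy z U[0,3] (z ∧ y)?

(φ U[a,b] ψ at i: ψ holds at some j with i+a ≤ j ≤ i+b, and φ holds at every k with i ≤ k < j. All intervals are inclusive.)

Evaluate at each i in [0,7]:
  i=0: ✗ (lhs fails at k=0 before rhs at j=1)
  i=1: ✓ (rhs at j=1)
  i=2: ✗ (lhs fails at k=2 before rhs at j=4)
  i=3: ✗ (lhs fails at k=3 before rhs at j=4)
  i=4: ✓ (rhs at j=4)
  i=5: ✗ (lhs fails at k=5 before rhs at j=7)
  i=6: ✗ (lhs fails at k=6 before rhs at j=7)
  i=7: ✓ (rhs at j=7)
Positions where it holds: {1, 4, 7} → 3.

3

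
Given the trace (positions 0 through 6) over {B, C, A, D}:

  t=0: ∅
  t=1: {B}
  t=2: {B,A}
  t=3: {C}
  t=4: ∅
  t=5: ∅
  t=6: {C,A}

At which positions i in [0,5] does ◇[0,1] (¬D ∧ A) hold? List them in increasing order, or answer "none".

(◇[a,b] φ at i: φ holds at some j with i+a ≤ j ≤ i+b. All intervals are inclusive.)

1, 2, 5

Evaluate at each i in [0,5]:
  i=0: ✗ (none in [0,1])
  i=1: ✓ (witness j=2)
  i=2: ✓ (witness j=2)
  i=3: ✗ (none in [3,4])
  i=4: ✗ (none in [4,5])
  i=5: ✓ (witness j=6)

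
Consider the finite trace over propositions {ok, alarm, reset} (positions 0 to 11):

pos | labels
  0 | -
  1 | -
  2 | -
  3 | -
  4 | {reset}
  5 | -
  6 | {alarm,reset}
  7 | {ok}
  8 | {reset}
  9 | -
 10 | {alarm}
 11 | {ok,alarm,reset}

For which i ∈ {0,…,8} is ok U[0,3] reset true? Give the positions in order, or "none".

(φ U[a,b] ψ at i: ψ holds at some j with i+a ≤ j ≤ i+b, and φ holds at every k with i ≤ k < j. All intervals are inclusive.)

Evaluate at each i in [0,8]:
  i=0: ✗ (no rhs in [0,3])
  i=1: ✗ (lhs fails at k=1 before rhs at j=4)
  i=2: ✗ (lhs fails at k=2 before rhs at j=4)
  i=3: ✗ (lhs fails at k=3 before rhs at j=4)
  i=4: ✓ (rhs at j=4)
  i=5: ✗ (lhs fails at k=5 before rhs at j=6)
  i=6: ✓ (rhs at j=6)
  i=7: ✓ (rhs at j=8; lhs holds on [7,7])
  i=8: ✓ (rhs at j=8)

4, 6, 7, 8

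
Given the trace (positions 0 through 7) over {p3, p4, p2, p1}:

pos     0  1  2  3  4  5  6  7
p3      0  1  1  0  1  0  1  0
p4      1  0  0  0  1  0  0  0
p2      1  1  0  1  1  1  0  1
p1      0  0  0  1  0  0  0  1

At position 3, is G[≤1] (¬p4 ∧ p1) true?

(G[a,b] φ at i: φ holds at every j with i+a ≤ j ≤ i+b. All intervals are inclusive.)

Check (¬p4 ∧ p1) at every j in [3,4]:
  j=3: true
  j=4: false
Fails at j=4 → formula fails.

False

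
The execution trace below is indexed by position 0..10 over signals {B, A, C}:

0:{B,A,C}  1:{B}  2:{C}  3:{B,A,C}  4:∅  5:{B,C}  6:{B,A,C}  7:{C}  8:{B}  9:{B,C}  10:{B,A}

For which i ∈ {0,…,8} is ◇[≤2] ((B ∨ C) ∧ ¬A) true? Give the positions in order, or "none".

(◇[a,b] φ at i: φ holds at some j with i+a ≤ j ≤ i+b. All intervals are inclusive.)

Evaluate at each i in [0,8]:
  i=0: ✓ (witness j=1)
  i=1: ✓ (witness j=1)
  i=2: ✓ (witness j=2)
  i=3: ✓ (witness j=5)
  i=4: ✓ (witness j=5)
  i=5: ✓ (witness j=5)
  i=6: ✓ (witness j=7)
  i=7: ✓ (witness j=7)
  i=8: ✓ (witness j=8)

0, 1, 2, 3, 4, 5, 6, 7, 8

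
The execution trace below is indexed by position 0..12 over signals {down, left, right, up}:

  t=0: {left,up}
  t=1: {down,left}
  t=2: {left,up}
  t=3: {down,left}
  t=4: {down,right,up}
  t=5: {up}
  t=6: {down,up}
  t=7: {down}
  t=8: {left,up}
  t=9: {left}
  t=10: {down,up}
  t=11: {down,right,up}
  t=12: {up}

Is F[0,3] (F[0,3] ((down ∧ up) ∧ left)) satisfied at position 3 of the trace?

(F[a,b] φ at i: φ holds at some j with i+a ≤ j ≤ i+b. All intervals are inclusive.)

False

Check F[0,3] ((down ∧ up) ∧ left) at each j in [3,6]:
  j=3: fails (none in [3,6])
  j=4: fails (none in [4,7])
  j=5: fails (none in [5,8])
  j=6: fails (none in [6,9])
No position in the window satisfies it → formula fails.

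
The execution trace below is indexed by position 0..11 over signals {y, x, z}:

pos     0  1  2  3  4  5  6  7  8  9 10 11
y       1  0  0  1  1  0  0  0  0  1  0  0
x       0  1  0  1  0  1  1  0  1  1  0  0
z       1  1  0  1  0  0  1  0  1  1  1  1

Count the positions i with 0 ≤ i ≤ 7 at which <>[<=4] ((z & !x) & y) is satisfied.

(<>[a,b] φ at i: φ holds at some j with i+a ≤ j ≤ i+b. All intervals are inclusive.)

Evaluate at each i in [0,7]:
  i=0: ✓ (witness j=0)
  i=1: ✗ (none in [1,5])
  i=2: ✗ (none in [2,6])
  i=3: ✗ (none in [3,7])
  i=4: ✗ (none in [4,8])
  i=5: ✗ (none in [5,9])
  i=6: ✗ (none in [6,10])
  i=7: ✗ (none in [7,11])
Positions where it holds: {0} → 1.

1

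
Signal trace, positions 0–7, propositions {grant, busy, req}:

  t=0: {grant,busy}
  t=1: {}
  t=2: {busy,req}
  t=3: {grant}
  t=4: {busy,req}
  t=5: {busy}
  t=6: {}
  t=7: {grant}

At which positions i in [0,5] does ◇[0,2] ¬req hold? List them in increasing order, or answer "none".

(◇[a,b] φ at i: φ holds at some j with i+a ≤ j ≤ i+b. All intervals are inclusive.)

0, 1, 2, 3, 4, 5

Evaluate at each i in [0,5]:
  i=0: ✓ (witness j=0)
  i=1: ✓ (witness j=1)
  i=2: ✓ (witness j=3)
  i=3: ✓ (witness j=3)
  i=4: ✓ (witness j=5)
  i=5: ✓ (witness j=5)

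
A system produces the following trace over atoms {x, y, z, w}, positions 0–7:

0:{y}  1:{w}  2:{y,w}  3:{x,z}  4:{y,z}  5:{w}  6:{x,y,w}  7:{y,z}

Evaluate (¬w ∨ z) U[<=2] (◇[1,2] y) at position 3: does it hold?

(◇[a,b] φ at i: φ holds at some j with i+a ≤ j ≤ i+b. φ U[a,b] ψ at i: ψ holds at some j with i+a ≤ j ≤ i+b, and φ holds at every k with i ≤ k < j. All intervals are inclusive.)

Yes

Need some j in [3,5] with ◇[1,2] y, and (¬w ∨ z) at every k in [3,j-1].
  j=3: ◇[1,2] y holds; no prefix to check → satisfied.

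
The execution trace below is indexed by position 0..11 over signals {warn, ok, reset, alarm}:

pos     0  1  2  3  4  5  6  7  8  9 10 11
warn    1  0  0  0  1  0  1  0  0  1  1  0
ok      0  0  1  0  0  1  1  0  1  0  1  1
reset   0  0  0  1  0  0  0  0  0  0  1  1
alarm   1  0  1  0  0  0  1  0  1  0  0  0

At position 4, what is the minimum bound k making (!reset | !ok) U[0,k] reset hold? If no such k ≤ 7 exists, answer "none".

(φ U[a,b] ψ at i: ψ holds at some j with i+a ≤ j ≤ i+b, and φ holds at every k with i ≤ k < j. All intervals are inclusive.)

6

Need earliest j ≥ 4 with reset, and (!reset | !ok) at every k in [4,j-1].
  j=4: rhs fails.
  j=5: rhs fails.
  j=6: rhs fails.
  j=7: rhs fails.
  j=8: rhs fails.
  j=9: rhs fails.
  j=10: rhs holds; lhs holds on [4,9]. k = 6.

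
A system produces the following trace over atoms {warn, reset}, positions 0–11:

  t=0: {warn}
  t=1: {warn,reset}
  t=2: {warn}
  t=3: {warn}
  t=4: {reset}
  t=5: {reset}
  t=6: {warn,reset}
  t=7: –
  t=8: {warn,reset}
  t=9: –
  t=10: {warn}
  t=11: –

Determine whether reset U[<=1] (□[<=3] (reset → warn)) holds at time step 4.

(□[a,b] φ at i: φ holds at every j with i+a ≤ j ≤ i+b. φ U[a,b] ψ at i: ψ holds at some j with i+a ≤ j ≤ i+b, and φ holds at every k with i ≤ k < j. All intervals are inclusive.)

Need some j in [4,5] with □[<=3] (reset → warn), and reset at every k in [4,j-1].
  j=4: □[<=3] (reset → warn) — fails at 4.
  j=5: □[<=3] (reset → warn) — fails at 5.
No j in the window works → until fails.

No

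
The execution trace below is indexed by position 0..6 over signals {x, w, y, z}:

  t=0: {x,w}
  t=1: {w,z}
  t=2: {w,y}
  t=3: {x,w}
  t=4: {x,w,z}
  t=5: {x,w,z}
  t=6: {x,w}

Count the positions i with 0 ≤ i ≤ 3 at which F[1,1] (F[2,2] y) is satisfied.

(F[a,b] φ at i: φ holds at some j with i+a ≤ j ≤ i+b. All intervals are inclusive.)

Evaluate at each i in [0,3]:
  i=0: ✗ (none in [1,1])
  i=1: ✗ (none in [2,2])
  i=2: ✗ (none in [3,3])
  i=3: ✗ (none in [4,4])
Positions where it holds: {} → 0.

0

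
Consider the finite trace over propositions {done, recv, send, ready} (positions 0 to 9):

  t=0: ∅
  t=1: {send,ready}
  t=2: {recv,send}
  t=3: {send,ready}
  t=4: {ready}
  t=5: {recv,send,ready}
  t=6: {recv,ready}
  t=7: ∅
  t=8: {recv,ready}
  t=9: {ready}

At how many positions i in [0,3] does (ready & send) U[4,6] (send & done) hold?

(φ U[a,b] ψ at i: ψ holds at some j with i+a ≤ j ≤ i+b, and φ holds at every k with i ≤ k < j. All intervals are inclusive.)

0

Evaluate at each i in [0,3]:
  i=0: ✗ (no rhs in [4,6])
  i=1: ✗ (no rhs in [5,7])
  i=2: ✗ (no rhs in [6,8])
  i=3: ✗ (no rhs in [7,9])
Positions where it holds: {} → 0.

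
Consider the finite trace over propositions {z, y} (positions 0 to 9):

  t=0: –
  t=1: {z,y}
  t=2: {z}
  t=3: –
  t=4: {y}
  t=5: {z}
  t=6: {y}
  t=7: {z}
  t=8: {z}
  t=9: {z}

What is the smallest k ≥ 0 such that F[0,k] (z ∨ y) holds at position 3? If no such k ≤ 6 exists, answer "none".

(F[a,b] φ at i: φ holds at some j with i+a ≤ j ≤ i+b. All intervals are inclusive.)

Scan j = 3,4,… for (z ∨ y):
  j=3: fails
  j=4: holds
First hit at j=4, so smallest k = 4-3 = 1.

1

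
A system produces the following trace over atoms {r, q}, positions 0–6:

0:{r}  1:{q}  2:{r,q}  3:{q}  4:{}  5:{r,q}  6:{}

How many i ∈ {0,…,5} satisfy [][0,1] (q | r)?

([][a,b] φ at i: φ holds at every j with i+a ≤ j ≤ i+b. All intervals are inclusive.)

Evaluate at each i in [0,5]:
  i=0: ✓ (all of [0,1])
  i=1: ✓ (all of [1,2])
  i=2: ✓ (all of [2,3])
  i=3: ✗ (fails at j=4)
  i=4: ✗ (fails at j=4)
  i=5: ✗ (fails at j=6)
Positions where it holds: {0, 1, 2} → 3.

3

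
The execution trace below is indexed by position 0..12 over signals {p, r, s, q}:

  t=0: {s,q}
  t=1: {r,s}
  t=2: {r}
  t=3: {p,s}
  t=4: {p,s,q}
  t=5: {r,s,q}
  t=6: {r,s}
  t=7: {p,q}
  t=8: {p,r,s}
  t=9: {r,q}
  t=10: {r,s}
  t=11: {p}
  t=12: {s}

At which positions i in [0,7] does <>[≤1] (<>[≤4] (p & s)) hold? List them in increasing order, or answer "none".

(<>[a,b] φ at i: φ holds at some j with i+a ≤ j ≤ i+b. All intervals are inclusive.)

0, 1, 2, 3, 4, 5, 6, 7

Evaluate at each i in [0,7]:
  i=0: ✓ (witness j=0)
  i=1: ✓ (witness j=1)
  i=2: ✓ (witness j=2)
  i=3: ✓ (witness j=3)
  i=4: ✓ (witness j=4)
  i=5: ✓ (witness j=5)
  i=6: ✓ (witness j=6)
  i=7: ✓ (witness j=7)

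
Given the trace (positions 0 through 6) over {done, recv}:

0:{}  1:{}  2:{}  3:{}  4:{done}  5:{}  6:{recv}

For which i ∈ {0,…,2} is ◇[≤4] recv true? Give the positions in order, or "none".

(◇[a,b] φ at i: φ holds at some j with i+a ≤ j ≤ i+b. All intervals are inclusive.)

2

Evaluate at each i in [0,2]:
  i=0: ✗ (none in [0,4])
  i=1: ✗ (none in [1,5])
  i=2: ✓ (witness j=6)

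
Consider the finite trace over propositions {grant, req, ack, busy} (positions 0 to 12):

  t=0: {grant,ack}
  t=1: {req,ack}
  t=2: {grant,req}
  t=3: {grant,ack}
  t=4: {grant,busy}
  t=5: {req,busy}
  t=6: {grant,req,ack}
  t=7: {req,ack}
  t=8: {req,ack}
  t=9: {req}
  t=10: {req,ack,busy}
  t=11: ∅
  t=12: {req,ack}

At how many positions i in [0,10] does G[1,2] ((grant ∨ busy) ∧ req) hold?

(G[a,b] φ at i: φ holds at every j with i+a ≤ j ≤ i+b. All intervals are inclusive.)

1

Evaluate at each i in [0,10]:
  i=0: ✗ (fails at j=1)
  i=1: ✗ (fails at j=3)
  i=2: ✗ (fails at j=3)
  i=3: ✗ (fails at j=4)
  i=4: ✓ (all of [5,6])
  i=5: ✗ (fails at j=7)
  i=6: ✗ (fails at j=7)
  i=7: ✗ (fails at j=8)
  i=8: ✗ (fails at j=9)
  i=9: ✗ (fails at j=11)
  i=10: ✗ (fails at j=11)
Positions where it holds: {4} → 1.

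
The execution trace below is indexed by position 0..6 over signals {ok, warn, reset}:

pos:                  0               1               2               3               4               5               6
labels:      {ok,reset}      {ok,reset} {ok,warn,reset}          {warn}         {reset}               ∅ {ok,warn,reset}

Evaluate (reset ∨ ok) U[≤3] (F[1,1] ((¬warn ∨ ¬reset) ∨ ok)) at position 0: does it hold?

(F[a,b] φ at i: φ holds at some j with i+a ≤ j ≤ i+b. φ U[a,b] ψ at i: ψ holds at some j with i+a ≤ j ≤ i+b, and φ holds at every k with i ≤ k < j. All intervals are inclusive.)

True

Need some j in [0,3] with F[1,1] ((¬warn ∨ ¬reset) ∨ ok), and (reset ∨ ok) at every k in [0,j-1].
  j=0: F[1,1] ((¬warn ∨ ¬reset) ∨ ok) holds; no prefix to check → satisfied.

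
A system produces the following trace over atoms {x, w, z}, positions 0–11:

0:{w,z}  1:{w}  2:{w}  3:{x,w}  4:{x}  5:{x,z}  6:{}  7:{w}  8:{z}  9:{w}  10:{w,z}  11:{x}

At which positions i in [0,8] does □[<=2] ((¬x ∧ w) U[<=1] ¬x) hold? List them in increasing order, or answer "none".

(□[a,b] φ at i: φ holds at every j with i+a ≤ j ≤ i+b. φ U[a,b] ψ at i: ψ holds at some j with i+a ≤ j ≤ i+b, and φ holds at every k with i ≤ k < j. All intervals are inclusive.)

Evaluate at each i in [0,8]:
  i=0: ✓ (all of [0,2])
  i=1: ✗ (fails at j=3)
  i=2: ✗ (fails at j=3)
  i=3: ✗ (fails at j=3)
  i=4: ✗ (fails at j=4)
  i=5: ✗ (fails at j=5)
  i=6: ✓ (all of [6,8])
  i=7: ✓ (all of [7,9])
  i=8: ✓ (all of [8,10])

0, 6, 7, 8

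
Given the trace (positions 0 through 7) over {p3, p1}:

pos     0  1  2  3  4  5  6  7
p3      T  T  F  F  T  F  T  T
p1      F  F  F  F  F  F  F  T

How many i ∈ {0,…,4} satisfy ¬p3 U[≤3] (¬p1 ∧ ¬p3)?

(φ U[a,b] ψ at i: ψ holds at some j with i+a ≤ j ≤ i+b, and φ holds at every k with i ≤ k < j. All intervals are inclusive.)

Evaluate at each i in [0,4]:
  i=0: ✗ (lhs fails at k=0 before rhs at j=2)
  i=1: ✗ (lhs fails at k=1 before rhs at j=2)
  i=2: ✓ (rhs at j=2)
  i=3: ✓ (rhs at j=3)
  i=4: ✗ (lhs fails at k=4 before rhs at j=5)
Positions where it holds: {2, 3} → 2.

2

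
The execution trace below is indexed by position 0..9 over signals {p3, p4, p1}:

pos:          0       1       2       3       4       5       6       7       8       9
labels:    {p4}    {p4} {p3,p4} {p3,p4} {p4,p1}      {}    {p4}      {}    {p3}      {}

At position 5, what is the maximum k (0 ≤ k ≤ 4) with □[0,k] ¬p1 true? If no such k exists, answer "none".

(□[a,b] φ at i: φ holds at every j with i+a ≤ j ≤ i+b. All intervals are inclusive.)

¬p1 must hold from j=5 onward; find where it first fails.
  j=5: holds
  j=6: holds
  j=7: holds
  j=8: holds
  j=9: holds
Holds through j=9; largest k = 4.

4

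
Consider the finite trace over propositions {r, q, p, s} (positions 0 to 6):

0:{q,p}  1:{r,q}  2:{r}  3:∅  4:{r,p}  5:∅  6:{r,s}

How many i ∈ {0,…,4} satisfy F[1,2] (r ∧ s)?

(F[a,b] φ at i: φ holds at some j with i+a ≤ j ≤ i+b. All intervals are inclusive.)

Evaluate at each i in [0,4]:
  i=0: ✗ (none in [1,2])
  i=1: ✗ (none in [2,3])
  i=2: ✗ (none in [3,4])
  i=3: ✗ (none in [4,5])
  i=4: ✓ (witness j=6)
Positions where it holds: {4} → 1.

1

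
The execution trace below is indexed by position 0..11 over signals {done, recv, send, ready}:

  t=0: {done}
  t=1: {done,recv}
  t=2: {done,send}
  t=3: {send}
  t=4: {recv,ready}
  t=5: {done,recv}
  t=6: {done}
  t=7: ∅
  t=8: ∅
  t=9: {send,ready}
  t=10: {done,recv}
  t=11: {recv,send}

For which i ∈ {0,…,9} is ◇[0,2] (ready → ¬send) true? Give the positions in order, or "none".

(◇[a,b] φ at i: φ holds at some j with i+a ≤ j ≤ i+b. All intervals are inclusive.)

Evaluate at each i in [0,9]:
  i=0: ✓ (witness j=0)
  i=1: ✓ (witness j=1)
  i=2: ✓ (witness j=2)
  i=3: ✓ (witness j=3)
  i=4: ✓ (witness j=4)
  i=5: ✓ (witness j=5)
  i=6: ✓ (witness j=6)
  i=7: ✓ (witness j=7)
  i=8: ✓ (witness j=8)
  i=9: ✓ (witness j=10)

0, 1, 2, 3, 4, 5, 6, 7, 8, 9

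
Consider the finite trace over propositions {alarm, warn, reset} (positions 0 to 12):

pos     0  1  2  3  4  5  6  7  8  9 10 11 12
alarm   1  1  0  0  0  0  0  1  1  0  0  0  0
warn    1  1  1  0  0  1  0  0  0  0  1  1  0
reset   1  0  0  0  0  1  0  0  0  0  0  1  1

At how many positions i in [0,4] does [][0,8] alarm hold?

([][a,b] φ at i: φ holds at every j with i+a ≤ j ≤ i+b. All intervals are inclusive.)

0

Evaluate at each i in [0,4]:
  i=0: ✗ (fails at j=2)
  i=1: ✗ (fails at j=2)
  i=2: ✗ (fails at j=2)
  i=3: ✗ (fails at j=3)
  i=4: ✗ (fails at j=4)
Positions where it holds: {} → 0.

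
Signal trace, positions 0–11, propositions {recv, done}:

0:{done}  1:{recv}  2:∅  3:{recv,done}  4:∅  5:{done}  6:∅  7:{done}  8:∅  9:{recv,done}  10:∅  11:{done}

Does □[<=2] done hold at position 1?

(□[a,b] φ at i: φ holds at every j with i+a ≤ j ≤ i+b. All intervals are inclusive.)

Does not hold

Check done at every j in [1,3]:
  j=1: false
  j=2: false
  j=3: true
Fails at j=1 → formula fails.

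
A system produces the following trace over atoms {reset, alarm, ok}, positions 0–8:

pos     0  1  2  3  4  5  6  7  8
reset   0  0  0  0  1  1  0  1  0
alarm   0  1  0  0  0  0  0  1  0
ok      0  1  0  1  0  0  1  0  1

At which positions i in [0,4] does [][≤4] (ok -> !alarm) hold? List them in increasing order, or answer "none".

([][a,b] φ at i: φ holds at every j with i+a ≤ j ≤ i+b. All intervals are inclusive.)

2, 3, 4

Evaluate at each i in [0,4]:
  i=0: ✗ (fails at j=1)
  i=1: ✗ (fails at j=1)
  i=2: ✓ (all of [2,6])
  i=3: ✓ (all of [3,7])
  i=4: ✓ (all of [4,8])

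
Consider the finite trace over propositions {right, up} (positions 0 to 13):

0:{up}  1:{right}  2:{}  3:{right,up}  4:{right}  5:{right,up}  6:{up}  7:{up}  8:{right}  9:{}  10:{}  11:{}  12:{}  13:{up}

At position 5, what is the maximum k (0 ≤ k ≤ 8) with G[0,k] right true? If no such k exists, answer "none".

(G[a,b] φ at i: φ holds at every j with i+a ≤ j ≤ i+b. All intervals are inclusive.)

0

right must hold from j=5 onward; find where it first fails.
  j=5: holds
  j=6: fails
Holds on [5,5], so largest k = 0.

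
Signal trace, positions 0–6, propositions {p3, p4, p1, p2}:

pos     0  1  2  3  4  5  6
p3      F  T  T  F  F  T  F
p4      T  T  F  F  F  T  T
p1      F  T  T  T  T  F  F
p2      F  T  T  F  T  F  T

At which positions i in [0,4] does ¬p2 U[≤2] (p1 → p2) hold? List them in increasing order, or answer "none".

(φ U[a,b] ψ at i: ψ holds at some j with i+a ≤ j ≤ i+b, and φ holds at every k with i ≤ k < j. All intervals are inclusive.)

Evaluate at each i in [0,4]:
  i=0: ✓ (rhs at j=0)
  i=1: ✓ (rhs at j=1)
  i=2: ✓ (rhs at j=2)
  i=3: ✓ (rhs at j=4; lhs holds on [3,3])
  i=4: ✓ (rhs at j=4)

0, 1, 2, 3, 4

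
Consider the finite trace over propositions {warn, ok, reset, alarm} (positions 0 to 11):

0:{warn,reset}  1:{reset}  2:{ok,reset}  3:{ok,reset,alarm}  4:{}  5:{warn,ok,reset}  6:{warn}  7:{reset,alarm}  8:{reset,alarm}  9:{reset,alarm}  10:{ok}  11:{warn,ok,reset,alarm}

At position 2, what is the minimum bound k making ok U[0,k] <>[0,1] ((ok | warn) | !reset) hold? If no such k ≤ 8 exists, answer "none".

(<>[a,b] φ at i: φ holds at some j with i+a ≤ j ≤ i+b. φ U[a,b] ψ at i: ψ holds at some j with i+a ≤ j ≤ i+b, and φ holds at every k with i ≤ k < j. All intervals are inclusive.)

0

Need earliest j ≥ 2 with <>[0,1] ((ok | warn) | !reset), and ok at every k in [2,j-1].
  j=2: rhs holds (empty prefix). k = 0.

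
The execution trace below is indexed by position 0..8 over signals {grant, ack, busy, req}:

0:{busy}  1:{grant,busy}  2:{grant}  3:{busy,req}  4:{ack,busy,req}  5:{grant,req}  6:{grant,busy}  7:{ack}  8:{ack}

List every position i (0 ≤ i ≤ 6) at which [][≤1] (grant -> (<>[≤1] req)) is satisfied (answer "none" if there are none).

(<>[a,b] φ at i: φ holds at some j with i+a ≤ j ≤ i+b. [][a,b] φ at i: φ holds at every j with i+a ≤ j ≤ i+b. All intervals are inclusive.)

Evaluate at each i in [0,6]:
  i=0: ✗ (fails at j=1)
  i=1: ✗ (fails at j=1)
  i=2: ✓ (all of [2,3])
  i=3: ✓ (all of [3,4])
  i=4: ✓ (all of [4,5])
  i=5: ✗ (fails at j=6)
  i=6: ✗ (fails at j=6)

2, 3, 4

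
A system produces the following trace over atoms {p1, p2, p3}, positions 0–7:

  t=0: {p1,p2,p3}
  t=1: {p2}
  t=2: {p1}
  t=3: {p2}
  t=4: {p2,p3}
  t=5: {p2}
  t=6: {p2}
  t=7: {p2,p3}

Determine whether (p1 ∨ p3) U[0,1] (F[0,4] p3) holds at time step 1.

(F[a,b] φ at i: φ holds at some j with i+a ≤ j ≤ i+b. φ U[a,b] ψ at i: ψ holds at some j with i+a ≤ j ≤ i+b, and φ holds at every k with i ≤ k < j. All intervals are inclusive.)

Need some j in [1,2] with F[0,4] p3, and (p1 ∨ p3) at every k in [1,j-1].
  j=1: F[0,4] p3 holds; no prefix to check → satisfied.

Holds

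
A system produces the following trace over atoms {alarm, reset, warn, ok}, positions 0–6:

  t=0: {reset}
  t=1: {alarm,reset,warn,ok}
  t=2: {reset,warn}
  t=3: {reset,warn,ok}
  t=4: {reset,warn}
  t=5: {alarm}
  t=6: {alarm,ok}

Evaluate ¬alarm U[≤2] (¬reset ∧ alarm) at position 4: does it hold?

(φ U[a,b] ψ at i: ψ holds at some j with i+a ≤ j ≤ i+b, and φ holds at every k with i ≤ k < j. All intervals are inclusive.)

Need some j in [4,6] with (¬reset ∧ alarm), and ¬alarm at every k in [4,j-1].
  j=4: (¬reset ∧ alarm) false.
  j=5: (¬reset ∧ alarm) holds; ¬alarm holds at every k in [4,4] → satisfied.

Yes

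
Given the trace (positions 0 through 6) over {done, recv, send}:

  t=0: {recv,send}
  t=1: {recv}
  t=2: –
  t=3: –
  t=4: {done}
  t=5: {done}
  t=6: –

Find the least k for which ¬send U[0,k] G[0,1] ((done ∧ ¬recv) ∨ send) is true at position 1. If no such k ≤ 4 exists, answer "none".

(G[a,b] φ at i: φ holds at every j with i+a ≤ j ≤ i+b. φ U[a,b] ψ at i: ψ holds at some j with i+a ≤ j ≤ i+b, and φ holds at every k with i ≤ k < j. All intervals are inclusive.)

Need earliest j ≥ 1 with G[0,1] ((done ∧ ¬recv) ∨ send), and ¬send at every k in [1,j-1].
  j=1: rhs fails.
  j=2: rhs fails.
  j=3: rhs fails.
  j=4: rhs holds; lhs holds on [1,3]. k = 3.

3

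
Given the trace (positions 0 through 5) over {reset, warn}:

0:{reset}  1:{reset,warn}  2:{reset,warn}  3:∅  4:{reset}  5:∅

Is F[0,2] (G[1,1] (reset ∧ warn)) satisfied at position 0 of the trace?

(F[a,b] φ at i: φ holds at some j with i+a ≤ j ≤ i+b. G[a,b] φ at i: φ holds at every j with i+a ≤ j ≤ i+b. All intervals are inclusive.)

True

Check G[1,1] (reset ∧ warn) at each j in [0,2]:
  j=0: holds on [1,1]
  j=1: holds on [2,2]
  j=2: fails at 3
Found at j=0 → formula holds.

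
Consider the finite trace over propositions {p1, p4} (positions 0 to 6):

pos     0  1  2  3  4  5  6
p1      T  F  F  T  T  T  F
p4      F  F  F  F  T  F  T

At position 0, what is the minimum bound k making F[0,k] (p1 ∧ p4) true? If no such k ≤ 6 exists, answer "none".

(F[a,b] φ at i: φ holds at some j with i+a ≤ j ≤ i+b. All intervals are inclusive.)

4

Scan j = 0,1,… for (p1 ∧ p4):
  j=0: fails
  j=1: fails
  j=2: fails
  j=3: fails
  j=4: holds
First hit at j=4, so smallest k = 4-0 = 4.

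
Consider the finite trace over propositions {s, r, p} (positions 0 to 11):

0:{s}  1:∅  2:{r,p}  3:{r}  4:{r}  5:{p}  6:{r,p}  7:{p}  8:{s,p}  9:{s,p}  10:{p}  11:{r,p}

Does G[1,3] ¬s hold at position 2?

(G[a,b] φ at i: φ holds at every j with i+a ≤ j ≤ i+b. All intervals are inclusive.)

Check ¬s at every j in [3,5]:
  j=3: true
  j=4: true
  j=5: true
All positions satisfy it → formula holds.

Holds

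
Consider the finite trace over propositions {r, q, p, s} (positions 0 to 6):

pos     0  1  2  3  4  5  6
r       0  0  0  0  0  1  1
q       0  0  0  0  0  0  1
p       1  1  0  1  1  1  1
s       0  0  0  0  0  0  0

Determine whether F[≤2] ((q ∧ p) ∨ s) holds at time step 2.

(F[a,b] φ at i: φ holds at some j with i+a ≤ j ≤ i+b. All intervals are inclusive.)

Does not hold

Check ((q ∧ p) ∨ s) at each j in [2,4]:
  j=2: false
  j=3: false
  j=4: false
No position in the window satisfies it → formula fails.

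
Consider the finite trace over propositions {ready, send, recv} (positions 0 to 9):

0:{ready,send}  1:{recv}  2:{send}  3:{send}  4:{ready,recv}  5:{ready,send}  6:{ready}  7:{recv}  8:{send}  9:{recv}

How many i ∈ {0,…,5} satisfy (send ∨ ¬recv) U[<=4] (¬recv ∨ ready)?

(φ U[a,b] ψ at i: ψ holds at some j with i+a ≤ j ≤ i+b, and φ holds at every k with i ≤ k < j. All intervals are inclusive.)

Evaluate at each i in [0,5]:
  i=0: ✓ (rhs at j=0)
  i=1: ✗ (lhs fails at k=1 before rhs at j=2)
  i=2: ✓ (rhs at j=2)
  i=3: ✓ (rhs at j=3)
  i=4: ✓ (rhs at j=4)
  i=5: ✓ (rhs at j=5)
Positions where it holds: {0, 2, 3, 4, 5} → 5.

5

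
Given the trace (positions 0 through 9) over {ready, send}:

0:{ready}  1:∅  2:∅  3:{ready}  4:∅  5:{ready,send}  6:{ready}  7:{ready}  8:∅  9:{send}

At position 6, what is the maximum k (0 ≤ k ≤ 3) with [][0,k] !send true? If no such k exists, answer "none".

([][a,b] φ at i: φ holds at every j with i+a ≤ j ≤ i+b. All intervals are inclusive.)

2

!send must hold from j=6 onward; find where it first fails.
  j=6: holds
  j=7: holds
  j=8: holds
  j=9: fails
Holds on [6,8], so largest k = 2.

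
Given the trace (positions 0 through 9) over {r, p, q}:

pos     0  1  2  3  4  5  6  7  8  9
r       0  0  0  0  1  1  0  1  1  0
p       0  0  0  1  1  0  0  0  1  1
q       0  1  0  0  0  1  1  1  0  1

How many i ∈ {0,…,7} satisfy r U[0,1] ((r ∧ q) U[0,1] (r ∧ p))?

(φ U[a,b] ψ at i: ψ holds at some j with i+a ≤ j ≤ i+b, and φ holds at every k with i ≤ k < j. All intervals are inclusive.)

2

Evaluate at each i in [0,7]:
  i=0: ✗ (no rhs in [0,1])
  i=1: ✗ (no rhs in [1,2])
  i=2: ✗ (no rhs in [2,3])
  i=3: ✗ (lhs fails at k=3 before rhs at j=4)
  i=4: ✓ (rhs at j=4)
  i=5: ✗ (no rhs in [5,6])
  i=6: ✗ (lhs fails at k=6 before rhs at j=7)
  i=7: ✓ (rhs at j=7)
Positions where it holds: {4, 7} → 2.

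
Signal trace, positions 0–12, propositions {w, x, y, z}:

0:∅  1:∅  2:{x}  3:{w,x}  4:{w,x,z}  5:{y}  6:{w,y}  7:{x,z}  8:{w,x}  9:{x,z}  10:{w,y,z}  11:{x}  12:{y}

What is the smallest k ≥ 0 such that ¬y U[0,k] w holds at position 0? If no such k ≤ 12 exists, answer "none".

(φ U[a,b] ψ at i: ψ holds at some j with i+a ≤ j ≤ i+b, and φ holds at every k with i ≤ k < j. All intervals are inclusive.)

Need earliest j ≥ 0 with w, and ¬y at every k in [0,j-1].
  j=0: rhs fails.
  j=1: rhs fails.
  j=2: rhs fails.
  j=3: rhs holds; lhs holds on [0,2]. k = 3.

3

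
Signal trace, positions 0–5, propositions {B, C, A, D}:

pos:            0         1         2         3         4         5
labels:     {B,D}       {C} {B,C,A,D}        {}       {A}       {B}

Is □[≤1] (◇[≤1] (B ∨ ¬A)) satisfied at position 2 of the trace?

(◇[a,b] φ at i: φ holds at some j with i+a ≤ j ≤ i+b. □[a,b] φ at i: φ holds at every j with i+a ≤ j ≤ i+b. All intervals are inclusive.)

Holds

Check ◇[≤1] (B ∨ ¬A) at every j in [2,3]:
  j=2: holds (witness at 2)
  j=3: holds (witness at 3)
All positions satisfy it → formula holds.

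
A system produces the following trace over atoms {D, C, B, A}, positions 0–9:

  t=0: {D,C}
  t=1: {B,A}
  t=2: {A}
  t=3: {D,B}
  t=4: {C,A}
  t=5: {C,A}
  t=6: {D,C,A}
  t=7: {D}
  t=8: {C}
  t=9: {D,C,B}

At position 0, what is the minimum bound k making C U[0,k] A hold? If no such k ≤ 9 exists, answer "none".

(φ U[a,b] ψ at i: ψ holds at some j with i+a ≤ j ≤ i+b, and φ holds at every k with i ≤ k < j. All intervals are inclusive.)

1

Need earliest j ≥ 0 with A, and C at every k in [0,j-1].
  j=0: rhs fails.
  j=1: rhs holds; lhs holds on [0,0]. k = 1.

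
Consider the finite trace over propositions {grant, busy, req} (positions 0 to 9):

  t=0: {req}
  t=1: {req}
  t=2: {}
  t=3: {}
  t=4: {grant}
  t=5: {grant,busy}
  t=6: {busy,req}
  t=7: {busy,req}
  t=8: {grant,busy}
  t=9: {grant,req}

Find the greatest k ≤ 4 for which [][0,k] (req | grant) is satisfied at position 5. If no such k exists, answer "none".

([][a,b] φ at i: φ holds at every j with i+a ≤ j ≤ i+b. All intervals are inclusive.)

(req | grant) must hold from j=5 onward; find where it first fails.
  j=5: holds
  j=6: holds
  j=7: holds
  j=8: holds
  j=9: holds
Holds through j=9; largest k = 4.

4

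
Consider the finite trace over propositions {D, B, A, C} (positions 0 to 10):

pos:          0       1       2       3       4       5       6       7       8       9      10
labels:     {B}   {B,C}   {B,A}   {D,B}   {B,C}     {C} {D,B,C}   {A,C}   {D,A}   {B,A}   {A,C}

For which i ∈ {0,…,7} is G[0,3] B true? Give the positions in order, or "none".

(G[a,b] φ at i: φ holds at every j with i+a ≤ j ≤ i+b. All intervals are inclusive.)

Evaluate at each i in [0,7]:
  i=0: ✓ (all of [0,3])
  i=1: ✓ (all of [1,4])
  i=2: ✗ (fails at j=5)
  i=3: ✗ (fails at j=5)
  i=4: ✗ (fails at j=5)
  i=5: ✗ (fails at j=5)
  i=6: ✗ (fails at j=7)
  i=7: ✗ (fails at j=7)

0, 1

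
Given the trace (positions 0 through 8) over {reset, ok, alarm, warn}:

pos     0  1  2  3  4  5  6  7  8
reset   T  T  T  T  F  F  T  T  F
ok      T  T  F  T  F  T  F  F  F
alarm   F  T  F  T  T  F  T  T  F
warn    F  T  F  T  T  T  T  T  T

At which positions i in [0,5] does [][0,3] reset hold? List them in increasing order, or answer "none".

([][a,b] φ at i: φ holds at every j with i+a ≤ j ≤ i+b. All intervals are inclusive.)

0

Evaluate at each i in [0,5]:
  i=0: ✓ (all of [0,3])
  i=1: ✗ (fails at j=4)
  i=2: ✗ (fails at j=4)
  i=3: ✗ (fails at j=4)
  i=4: ✗ (fails at j=4)
  i=5: ✗ (fails at j=5)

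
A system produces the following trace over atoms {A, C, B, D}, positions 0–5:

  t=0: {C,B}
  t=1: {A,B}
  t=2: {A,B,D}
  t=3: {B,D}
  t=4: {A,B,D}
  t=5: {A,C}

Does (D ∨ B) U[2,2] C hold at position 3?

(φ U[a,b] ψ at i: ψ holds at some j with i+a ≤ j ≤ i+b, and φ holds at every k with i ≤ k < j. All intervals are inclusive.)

Yes

Need some j in [5,5] with C, and (D ∨ B) at every k in [3,j-1].
  j=5: C holds; (D ∨ B) holds at every k in [3,4] → satisfied.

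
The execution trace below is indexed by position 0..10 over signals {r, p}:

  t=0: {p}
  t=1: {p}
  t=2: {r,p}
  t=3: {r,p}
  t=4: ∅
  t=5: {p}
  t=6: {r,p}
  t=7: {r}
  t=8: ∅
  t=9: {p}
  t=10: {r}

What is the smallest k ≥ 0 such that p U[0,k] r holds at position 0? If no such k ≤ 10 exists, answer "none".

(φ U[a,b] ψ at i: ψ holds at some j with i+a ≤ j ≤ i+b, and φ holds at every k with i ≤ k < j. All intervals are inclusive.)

Need earliest j ≥ 0 with r, and p at every k in [0,j-1].
  j=0: rhs fails.
  j=1: rhs fails.
  j=2: rhs holds; lhs holds on [0,1]. k = 2.

2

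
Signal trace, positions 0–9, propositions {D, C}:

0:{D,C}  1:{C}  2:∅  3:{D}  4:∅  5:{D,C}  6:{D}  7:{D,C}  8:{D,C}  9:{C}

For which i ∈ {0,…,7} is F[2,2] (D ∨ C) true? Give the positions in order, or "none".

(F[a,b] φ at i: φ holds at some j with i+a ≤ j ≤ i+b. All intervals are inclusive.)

Evaluate at each i in [0,7]:
  i=0: ✗ (none in [2,2])
  i=1: ✓ (witness j=3)
  i=2: ✗ (none in [4,4])
  i=3: ✓ (witness j=5)
  i=4: ✓ (witness j=6)
  i=5: ✓ (witness j=7)
  i=6: ✓ (witness j=8)
  i=7: ✓ (witness j=9)

1, 3, 4, 5, 6, 7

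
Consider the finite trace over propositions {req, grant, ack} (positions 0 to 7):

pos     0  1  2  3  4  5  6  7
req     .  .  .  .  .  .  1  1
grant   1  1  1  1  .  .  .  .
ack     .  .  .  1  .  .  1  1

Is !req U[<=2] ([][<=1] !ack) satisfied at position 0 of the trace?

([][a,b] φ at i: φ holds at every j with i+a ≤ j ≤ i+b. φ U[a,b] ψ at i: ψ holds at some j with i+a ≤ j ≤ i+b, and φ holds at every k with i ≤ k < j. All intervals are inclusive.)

Need some j in [0,2] with [][<=1] !ack, and !req at every k in [0,j-1].
  j=0: [][<=1] !ack holds; no prefix to check → satisfied.

True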